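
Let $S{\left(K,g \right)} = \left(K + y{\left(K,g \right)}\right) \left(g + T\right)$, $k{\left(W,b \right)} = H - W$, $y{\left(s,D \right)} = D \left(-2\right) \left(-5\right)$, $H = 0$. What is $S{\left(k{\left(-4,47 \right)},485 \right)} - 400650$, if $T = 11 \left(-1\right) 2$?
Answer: $1846752$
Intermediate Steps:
$y{\left(s,D \right)} = 10 D$ ($y{\left(s,D \right)} = - 2 D \left(-5\right) = 10 D$)
$T = -22$ ($T = \left(-11\right) 2 = -22$)
$k{\left(W,b \right)} = - W$ ($k{\left(W,b \right)} = 0 - W = - W$)
$S{\left(K,g \right)} = \left(-22 + g\right) \left(K + 10 g\right)$ ($S{\left(K,g \right)} = \left(K + 10 g\right) \left(g - 22\right) = \left(K + 10 g\right) \left(-22 + g\right) = \left(-22 + g\right) \left(K + 10 g\right)$)
$S{\left(k{\left(-4,47 \right)},485 \right)} - 400650 = \left(\left(-220\right) 485 - 22 \left(\left(-1\right) \left(-4\right)\right) + 10 \cdot 485^{2} + \left(-1\right) \left(-4\right) 485\right) - 400650 = \left(-106700 - 88 + 10 \cdot 235225 + 4 \cdot 485\right) - 400650 = \left(-106700 - 88 + 2352250 + 1940\right) - 400650 = 2247402 - 400650 = 1846752$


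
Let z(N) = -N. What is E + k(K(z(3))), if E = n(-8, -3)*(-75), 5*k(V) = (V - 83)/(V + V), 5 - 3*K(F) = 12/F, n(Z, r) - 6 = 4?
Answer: -2258/3 ≈ -752.67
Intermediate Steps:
n(Z, r) = 10 (n(Z, r) = 6 + 4 = 10)
K(F) = 5/3 - 4/F
k(V) = (-83 + V)/(10*V) (k(V) = ((V - 83)/(V + V))/5 = ((-83 + V)/((2*V)))/5 = ((-83 + V)*(1/(2*V)))/5 = ((-83 + V)/(2*V))/5 = (-83 + V)/(10*V))
E = -750 (E = 10*(-75) = -750)
E + k(K(z(3))) = -750 + (-83 + (5/3 - 4/((-1*3))))/(10*(5/3 - 4/((-1*3)))) = -750 + (-83 + (5/3 - 4/(-3)))/(10*(5/3 - 4/(-3))) = -750 + (-83 + (5/3 - 4*(-1/3)))/(10*(5/3 - 4*(-1/3))) = -750 + (-83 + (5/3 + 4/3))/(10*(5/3 + 4/3)) = -750 + (1/10)*(-83 + 3)/3 = -750 + (1/10)*(1/3)*(-80) = -750 - 8/3 = -2258/3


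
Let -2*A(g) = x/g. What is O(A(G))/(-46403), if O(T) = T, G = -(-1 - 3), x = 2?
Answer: 1/185612 ≈ 5.3876e-6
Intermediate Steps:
G = 4 (G = -1*(-4) = 4)
A(g) = -1/g
O(A(G))/(-46403) = -1/4/(-46403) = -1*¼*(-1/46403) = -¼*(-1/46403) = 1/185612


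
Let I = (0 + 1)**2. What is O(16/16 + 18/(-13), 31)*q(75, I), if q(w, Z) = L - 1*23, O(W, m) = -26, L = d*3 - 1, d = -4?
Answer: 936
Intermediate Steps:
I = 1 (I = 1**2 = 1)
L = -13 (L = -4*3 - 1 = -12 - 1 = -13)
q(w, Z) = -36 (q(w, Z) = -13 - 1*23 = -13 - 23 = -36)
O(16/16 + 18/(-13), 31)*q(75, I) = -26*(-36) = 936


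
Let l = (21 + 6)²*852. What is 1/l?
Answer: 1/621108 ≈ 1.6100e-6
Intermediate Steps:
l = 621108 (l = 27²*852 = 729*852 = 621108)
1/l = 1/621108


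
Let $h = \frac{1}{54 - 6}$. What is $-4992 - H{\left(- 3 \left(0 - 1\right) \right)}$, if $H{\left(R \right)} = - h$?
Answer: $- \frac{239615}{48} \approx -4992.0$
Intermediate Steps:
$h = \frac{1}{48} \approx 0.020833$
$H{\left(R \right)} = - \frac{1}{48}$ ($H{\left(R \right)} = \left(-1\right) \frac{1}{48} = - \frac{1}{48}$)
$-4992 - H{\left(- 3 \left(0 - 1\right) \right)} = -4992 - - \frac{1}{48} = -4992 + \frac{1}{48} = - \frac{239615}{48}$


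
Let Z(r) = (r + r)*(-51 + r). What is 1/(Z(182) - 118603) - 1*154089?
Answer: -10927837792/70919 ≈ -1.5409e+5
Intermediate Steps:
Z(r) = 2*r*(-51 + r) (Z(r) = (2*r)*(-51 + r) = 2*r*(-51 + r))
1/(Z(182) - 118603) - 1*154089 = 1/(2*182*(-51 + 182) - 118603) - 1*154089 = 1/(2*182*131 - 118603) - 154089 = 1/(47684 - 118603) - 154089 = 1/(-70919) - 154089 = -1/70919 - 154089 = -10927837792/70919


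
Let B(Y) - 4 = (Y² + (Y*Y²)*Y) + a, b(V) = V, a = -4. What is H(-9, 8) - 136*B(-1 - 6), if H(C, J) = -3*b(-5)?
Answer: -333185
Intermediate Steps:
B(Y) = Y² + Y⁴ (B(Y) = 4 + ((Y² + (Y*Y²)*Y) - 4) = 4 + ((Y² + Y³*Y) - 4) = 4 + ((Y² + Y⁴) - 4) = 4 + (-4 + Y² + Y⁴) = Y² + Y⁴)
H(C, J) = 15 (H(C, J) = -3*(-5) = 15)
H(-9, 8) - 136*B(-1 - 6) = 15 - 136*((-1 - 6)² + (-1 - 6)⁴) = 15 - 136*((-7)² + (-7)⁴) = 15 - 136*(49 + 2401) = 15 - 136*2450 = 15 - 333200 = -333185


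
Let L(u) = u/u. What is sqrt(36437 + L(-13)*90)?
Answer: sqrt(36527) ≈ 191.12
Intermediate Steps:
L(u) = 1
sqrt(36437 + L(-13)*90) = sqrt(36437 + 1*90) = sqrt(36437 + 90) = sqrt(36527)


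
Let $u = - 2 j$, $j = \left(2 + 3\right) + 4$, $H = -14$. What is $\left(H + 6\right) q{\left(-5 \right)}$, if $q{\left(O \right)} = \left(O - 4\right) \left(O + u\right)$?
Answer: $-1656$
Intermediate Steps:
$j = 9$ ($j = 5 + 4 = 9$)
$u = -18$ ($u = \left(-2\right) 9 = -18$)
$q{\left(O \right)} = \left(-18 + O\right) \left(-4 + O\right)$ ($q{\left(O \right)} = \left(O - 4\right) \left(O - 18\right) = \left(-4 + O\right) \left(-18 + O\right) = \left(-18 + O\right) \left(-4 + O\right)$)
$\left(H + 6\right) q{\left(-5 \right)} = \left(-14 + 6\right) \left(72 + \left(-5\right)^{2} - -110\right) = - 8 \left(72 + 25 + 110\right) = \left(-8\right) 207 = -1656$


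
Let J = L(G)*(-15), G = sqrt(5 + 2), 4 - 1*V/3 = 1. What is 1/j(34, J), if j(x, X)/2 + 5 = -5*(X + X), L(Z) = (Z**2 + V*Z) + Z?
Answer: -209/5863190 + 30*sqrt(7)/586319 ≈ 9.9728e-5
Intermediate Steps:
V = 9 (V = 12 - 3*1 = 12 - 3 = 9)
G = sqrt(7) ≈ 2.6458
L(Z) = Z**2 + 10*Z (L(Z) = (Z**2 + 9*Z) + Z = Z**2 + 10*Z)
J = -15*sqrt(7)*(10 + sqrt(7)) (J = (sqrt(7)*(10 + sqrt(7)))*(-15) = -15*sqrt(7)*(10 + sqrt(7)) ≈ -501.86)
j(x, X) = -10 - 20*X (j(x, X) = -10 + 2*(-5*(X + X)) = -10 + 2*(-10*X) = -10 - 20*X)
1/j(34, J) = 1/(-10 - 20*(-105 - 150*sqrt(7))) = 1/(-10 + (2100 + 3000*sqrt(7))) = 1/(2090 + 3000*sqrt(7))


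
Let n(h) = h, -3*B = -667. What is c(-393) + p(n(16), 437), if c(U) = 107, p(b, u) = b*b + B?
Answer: 1756/3 ≈ 585.33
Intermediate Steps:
B = 667/3 (B = -1/3*(-667) = 667/3 ≈ 222.33)
p(b, u) = 667/3 + b**2 (p(b, u) = b*b + 667/3 = b**2 + 667/3 = 667/3 + b**2)
c(-393) + p(n(16), 437) = 107 + (667/3 + 16**2) = 107 + (667/3 + 256) = 107 + 1435/3 = 1756/3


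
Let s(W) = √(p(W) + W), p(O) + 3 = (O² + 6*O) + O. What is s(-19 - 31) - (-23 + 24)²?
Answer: -1 + 3*√233 ≈ 44.793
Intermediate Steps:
p(O) = -3 + O² + 7*O (p(O) = -3 + ((O² + 6*O) + O) = -3 + (O² + 7*O) = -3 + O² + 7*O)
s(W) = √(-3 + W² + 8*W) (s(W) = √((-3 + W² + 7*W) + W) = √(-3 + W² + 8*W))
s(-19 - 31) - (-23 + 24)² = √(-3 + (-19 - 31)² + 8*(-19 - 31)) - (-23 + 24)² = √(-3 + (-50)² + 8*(-50)) - 1*1² = √(-3 + 2500 - 400) - 1*1 = √2097 - 1 = 3*√233 - 1 = -1 + 3*√233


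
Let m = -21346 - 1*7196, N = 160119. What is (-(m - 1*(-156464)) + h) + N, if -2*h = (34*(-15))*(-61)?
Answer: 16642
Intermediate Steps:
h = -15555 (h = -34*(-15)*(-61)/2 = -(-255)*(-61) = -½*31110 = -15555)
m = -28542 (m = -21346 - 7196 = -28542)
(-(m - 1*(-156464)) + h) + N = (-(-28542 - 1*(-156464)) - 15555) + 160119 = (-(-28542 + 156464) - 15555) + 160119 = (-1*127922 - 15555) + 160119 = (-127922 - 15555) + 160119 = -143477 + 160119 = 16642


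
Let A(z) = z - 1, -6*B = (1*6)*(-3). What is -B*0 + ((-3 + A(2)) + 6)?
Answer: 4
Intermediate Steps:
B = 3 (B = -1*6*(-3)/6 = -(-3) = -⅙*(-18) = 3)
A(z) = -1 + z
-B*0 + ((-3 + A(2)) + 6) = -1*3*0 + ((-3 + (-1 + 2)) + 6) = -3*0 + ((-3 + 1) + 6) = 0 + (-2 + 6) = 0 + 4 = 4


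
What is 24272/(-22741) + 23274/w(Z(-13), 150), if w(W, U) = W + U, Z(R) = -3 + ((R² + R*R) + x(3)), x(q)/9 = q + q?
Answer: 516191426/12257399 ≈ 42.113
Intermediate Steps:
x(q) = 18*q (x(q) = 9*(q + q) = 9*(2*q) = 18*q)
Z(R) = 51 + 2*R² (Z(R) = -3 + ((R² + R*R) + 18*3) = -3 + ((R² + R²) + 54) = -3 + (2*R² + 54) = -3 + (54 + 2*R²) = 51 + 2*R²)
w(W, U) = U + W
24272/(-22741) + 23274/w(Z(-13), 150) = 24272/(-22741) + 23274/(150 + (51 + 2*(-13)²)) = 24272*(-1/22741) + 23274/(150 + (51 + 2*169)) = -24272/22741 + 23274/(150 + (51 + 338)) = -24272/22741 + 23274/(150 + 389) = -24272/22741 + 23274/539 = 516191426/12257399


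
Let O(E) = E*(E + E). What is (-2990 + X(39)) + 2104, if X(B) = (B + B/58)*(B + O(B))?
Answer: 7037993/58 ≈ 1.2134e+5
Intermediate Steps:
O(E) = 2*E² (O(E) = E*(2*E) = 2*E²)
X(B) = 59*B*(B + 2*B²)/58 (X(B) = (B + B/58)*(B + 2*B²) = (59*B/58)*(B + 2*B²) = 59*B*(B + 2*B²)/58)
(-2990 + X(39)) + 2104 = (-2990 + (59/58)*39²*(1 + 2*39)) + 2104 = (-2990 + (59/58)*1521*(1 + 78)) + 2104 = (-2990 + (59/58)*1521*79) + 2104 = (-2990 + 7089381/58) + 2104 = 6915961/58 + 2104 = 7037993/58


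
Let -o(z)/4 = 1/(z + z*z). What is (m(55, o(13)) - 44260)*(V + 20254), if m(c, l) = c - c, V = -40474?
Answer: 894937200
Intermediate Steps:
o(z) = -4/(z + z²) (o(z) = -4/(z + z*z) = -4/(z + z²))
m(c, l) = 0
(m(55, o(13)) - 44260)*(V + 20254) = (0 - 44260)*(-40474 + 20254) = -44260*(-20220) = 894937200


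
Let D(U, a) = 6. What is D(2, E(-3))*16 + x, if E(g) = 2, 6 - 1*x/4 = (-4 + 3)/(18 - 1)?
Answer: 2044/17 ≈ 120.24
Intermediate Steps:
x = 412/17 (x = 24 - 4*(-4 + 3)/(18 - 1) = 24 - (-4)/17 = 24 - 4*(-1/17) = 24 + 4/17 = 412/17 ≈ 24.235)
D(2, E(-3))*16 + x = 6*16 + 412/17 = 96 + 412/17 = 2044/17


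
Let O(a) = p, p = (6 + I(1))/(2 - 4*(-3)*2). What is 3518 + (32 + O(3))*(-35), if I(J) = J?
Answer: 62103/26 ≈ 2388.6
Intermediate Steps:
p = 7/26 (p = (6 + 1)/(2 - 4*(-3)*2) = 7/(2 + 12*2) = 7/(2 + 24) = 7/26 ≈ 0.26923)
O(a) = 7/26
3518 + (32 + O(3))*(-35) = 3518 + (32 + 7/26)*(-35) = 3518 + (839/26)*(-35) = 3518 - 29365/26 = 62103/26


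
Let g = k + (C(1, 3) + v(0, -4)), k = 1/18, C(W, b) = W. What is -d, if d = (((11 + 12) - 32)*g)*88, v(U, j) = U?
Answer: 836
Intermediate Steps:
k = 1/18 ≈ 0.055556
g = 19/18 (g = 1/18 + (1 + 0) = 1/18 + 1 = 19/18 ≈ 1.0556)
d = -836 (d = (((11 + 12) - 32)*(19/18))*88 = ((23 - 32)*(19/18))*88 = -9*19/18*88 = -19/2*88 = -836)
-d = -1*(-836) = 836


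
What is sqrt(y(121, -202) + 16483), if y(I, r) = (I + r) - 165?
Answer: sqrt(16237) ≈ 127.42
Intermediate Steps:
y(I, r) = -165 + I + r
sqrt(y(121, -202) + 16483) = sqrt((-165 + 121 - 202) + 16483) = sqrt(-246 + 16483) = sqrt(16237)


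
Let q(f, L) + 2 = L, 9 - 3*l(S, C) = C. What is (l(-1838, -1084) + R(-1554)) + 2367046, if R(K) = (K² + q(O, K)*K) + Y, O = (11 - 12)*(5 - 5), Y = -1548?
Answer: 21596407/3 ≈ 7.1988e+6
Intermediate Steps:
l(S, C) = 3 - C/3
O = 0 (O = -1*0 = 0)
q(f, L) = -2 + L
R(K) = -1548 + K² + K*(-2 + K) (R(K) = (K² + (-2 + K)*K) - 1548 = (K² + K*(-2 + K)) - 1548 = -1548 + K² + K*(-2 + K))
(l(-1838, -1084) + R(-1554)) + 2367046 = ((3 - ⅓*(-1084)) + (-1548 - 2*(-1554) + 2*(-1554)²)) + 2367046 = ((3 + 1084/3) + (-1548 + 3108 + 2*2414916)) + 2367046 = (1093/3 + (-1548 + 3108 + 4829832)) + 2367046 = (1093/3 + 4831392) + 2367046 = 14495269/3 + 2367046 = 21596407/3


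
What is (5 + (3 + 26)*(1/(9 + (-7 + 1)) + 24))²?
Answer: 4545424/9 ≈ 5.0505e+5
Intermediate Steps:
(5 + (3 + 26)*(1/(9 + (-7 + 1)) + 24))² = (5 + 29*(1/(9 - 6) + 24))² = (5 + 29*(1/3 + 24))² = (5 + 29*(⅓ + 24))² = (5 + 29*(73/3))² = (5 + 2117/3)² = (2132/3)² = 4545424/9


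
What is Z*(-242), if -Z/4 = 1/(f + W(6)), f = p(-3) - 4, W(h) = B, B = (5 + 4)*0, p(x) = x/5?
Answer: -4840/23 ≈ -210.43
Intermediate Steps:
p(x) = x/5 (p(x) = x*(⅕) = x/5)
B = 0 (B = 9*0 = 0)
W(h) = 0
f = -23/5 (f = (⅕)*(-3) - 4 = -⅗ - 4 = -23/5 ≈ -4.6000)
Z = 20/23 (Z = -4/(-23/5 + 0) = -4/(-23/5) = -4*(-5/23) = 20/23 ≈ 0.86957)
Z*(-242) = (20/23)*(-242) = -4840/23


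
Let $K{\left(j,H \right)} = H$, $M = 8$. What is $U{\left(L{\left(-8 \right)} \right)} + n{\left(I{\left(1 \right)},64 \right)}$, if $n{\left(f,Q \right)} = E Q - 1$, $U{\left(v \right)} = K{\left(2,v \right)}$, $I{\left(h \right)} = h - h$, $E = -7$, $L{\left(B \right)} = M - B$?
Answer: $-433$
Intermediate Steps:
$L{\left(B \right)} = 8 - B$
$I{\left(h \right)} = 0$
$U{\left(v \right)} = v$
$n{\left(f,Q \right)} = -1 - 7 Q$ ($n{\left(f,Q \right)} = - 7 Q - 1 = -1 - 7 Q$)
$U{\left(L{\left(-8 \right)} \right)} + n{\left(I{\left(1 \right)},64 \right)} = \left(8 - -8\right) - 449 = \left(8 + 8\right) - 449 = 16 - 449 = -433$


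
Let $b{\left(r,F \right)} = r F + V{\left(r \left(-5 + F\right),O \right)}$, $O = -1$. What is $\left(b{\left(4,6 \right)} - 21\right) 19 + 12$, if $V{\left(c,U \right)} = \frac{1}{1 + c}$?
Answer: $\frac{364}{5} \approx 72.8$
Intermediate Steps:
$b{\left(r,F \right)} = \frac{1}{1 + r \left(-5 + F\right)} + F r$ ($b{\left(r,F \right)} = r F + \frac{1}{1 + r \left(-5 + F\right)} = F r + \frac{1}{1 + r \left(-5 + F\right)} = \frac{1}{1 + r \left(-5 + F\right)} + F r$)
$\left(b{\left(4,6 \right)} - 21\right) 19 + 12 = \left(\frac{1 + 6 \cdot 4 \left(1 + 4 \left(-5 + 6\right)\right)}{1 + 4 \left(-5 + 6\right)} - 21\right) 19 + 12 = \left(\frac{1 + 6 \cdot 4 \left(1 + 4 \cdot 1\right)}{1 + 4 \cdot 1} - 21\right) 19 + 12 = \left(\frac{1 + 6 \cdot 4 \left(1 + 4\right)}{1 + 4} - 21\right) 19 + 12 = \left(\frac{1 + 6 \cdot 4 \cdot 5}{5} - 21\right) 19 + 12 = \left(\frac{1 + 120}{5} - 21\right) 19 + 12 = \left(\frac{1}{5} \cdot 121 - 21\right) 19 + 12 = \left(\frac{121}{5} - 21\right) 19 + 12 = \frac{16}{5} \cdot 19 + 12 = \frac{304}{5} + 12 = \frac{364}{5}$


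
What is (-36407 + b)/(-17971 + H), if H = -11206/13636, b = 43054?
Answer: -45319246/122531881 ≈ -0.36986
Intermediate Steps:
H = -5603/6818 (H = -11206*1/13636 = -5603/6818 ≈ -0.82180)
(-36407 + b)/(-17971 + H) = (-36407 + 43054)/(-17971 - 5603/6818) = 6647/(-122531881/6818) = 6647*(-6818/122531881) = -45319246/122531881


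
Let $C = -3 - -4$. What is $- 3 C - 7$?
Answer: $-10$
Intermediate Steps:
$C = 1$ ($C = -3 + 4 = 1$)
$- 3 C - 7 = \left(-3\right) 1 - 7 = -3 - 7 = -10$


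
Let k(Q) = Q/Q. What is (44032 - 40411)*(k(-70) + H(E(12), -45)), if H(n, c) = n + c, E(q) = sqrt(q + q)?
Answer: -159324 + 7242*sqrt(6) ≈ -1.4158e+5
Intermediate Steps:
E(q) = sqrt(2)*sqrt(q) (E(q) = sqrt(2*q) = sqrt(2)*sqrt(q))
H(n, c) = c + n
k(Q) = 1
(44032 - 40411)*(k(-70) + H(E(12), -45)) = (44032 - 40411)*(1 + (-45 + sqrt(2)*sqrt(12))) = 3621*(1 + (-45 + sqrt(2)*(2*sqrt(3)))) = 3621*(1 + (-45 + 2*sqrt(6))) = 3621*(-44 + 2*sqrt(6)) = -159324 + 7242*sqrt(6)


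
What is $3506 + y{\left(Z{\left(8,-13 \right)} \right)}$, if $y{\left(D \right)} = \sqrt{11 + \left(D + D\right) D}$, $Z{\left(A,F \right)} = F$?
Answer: $3506 + \sqrt{349} \approx 3524.7$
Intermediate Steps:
$y{\left(D \right)} = \sqrt{11 + 2 D^{2}}$ ($y{\left(D \right)} = \sqrt{11 + 2 D D} = \sqrt{11 + 2 D^{2}}$)
$3506 + y{\left(Z{\left(8,-13 \right)} \right)} = 3506 + \sqrt{11 + 2 \left(-13\right)^{2}} = 3506 + \sqrt{11 + 2 \cdot 169} = 3506 + \sqrt{11 + 338} = 3506 + \sqrt{349}$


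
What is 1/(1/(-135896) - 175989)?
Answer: -135896/23916201145 ≈ -5.6822e-6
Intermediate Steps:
1/(1/(-135896) - 175989) = 1/(-1/135896 - 175989) = 1/(-23916201145/135896) = -135896/23916201145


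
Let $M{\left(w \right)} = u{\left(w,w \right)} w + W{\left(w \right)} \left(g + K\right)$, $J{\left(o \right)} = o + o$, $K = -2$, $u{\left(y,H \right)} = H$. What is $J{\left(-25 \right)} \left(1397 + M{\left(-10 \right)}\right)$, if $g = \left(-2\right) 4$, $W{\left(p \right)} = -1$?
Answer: $-75350$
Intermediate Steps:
$g = -8$
$J{\left(o \right)} = 2 o$
$M{\left(w \right)} = 10 + w^{2}$ ($M{\left(w \right)} = w w - \left(-8 - 2\right) = w^{2} - -10 = w^{2} + 10 = 10 + w^{2}$)
$J{\left(-25 \right)} \left(1397 + M{\left(-10 \right)}\right) = 2 \left(-25\right) \left(1397 + \left(10 + \left(-10\right)^{2}\right)\right) = - 50 \left(1397 + \left(10 + 100\right)\right) = - 50 \left(1397 + 110\right) = \left(-50\right) 1507 = -75350$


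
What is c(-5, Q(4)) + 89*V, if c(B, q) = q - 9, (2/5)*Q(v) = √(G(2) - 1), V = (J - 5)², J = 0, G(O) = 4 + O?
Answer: 2216 + 5*√5/2 ≈ 2221.6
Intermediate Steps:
V = 25 (V = (0 - 5)² = (-5)² = 25)
Q(v) = 5*√5/2 (Q(v) = 5*√((4 + 2) - 1)/2 = 5*√(6 - 1)/2 = 5*√5/2)
c(B, q) = -9 + q
c(-5, Q(4)) + 89*V = (-9 + 5*√5/2) + 89*25 = (-9 + 5*√5/2) + 2225 = 2216 + 5*√5/2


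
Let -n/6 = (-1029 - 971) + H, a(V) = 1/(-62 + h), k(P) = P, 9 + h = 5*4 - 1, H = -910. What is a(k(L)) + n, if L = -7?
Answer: 907919/52 ≈ 17460.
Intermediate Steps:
h = 10 (h = -9 + (5*4 - 1) = -9 + (20 - 1) = -9 + 19 = 10)
a(V) = -1/52 (a(V) = 1/(-62 + 10) = 1/(-52) = -1/52)
n = 17460 (n = -6*((-1029 - 971) - 910) = -6*(-2000 - 910) = -6*(-2910) = 17460)
a(k(L)) + n = -1/52 + 17460 = 907919/52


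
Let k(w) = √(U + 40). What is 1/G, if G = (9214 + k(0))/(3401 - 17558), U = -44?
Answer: -5017023/3265300 + 1089*I/3265300 ≈ -1.5365 + 0.00033351*I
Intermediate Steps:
k(w) = 2*I (k(w) = √(-44 + 40) = √(-4) = 2*I)
G = -9214/14157 - 2*I/14157 (G = (9214 + 2*I)/(3401 - 17558) = (9214 + 2*I)/(-14157) = (9214 + 2*I)*(-1/14157) = -9214/14157 - 2*I/14157 ≈ -0.65084 - 0.00014127*I)
1/G = 1/(-9214/14157 - 2*I/14157) = 15416973*(-9214/14157 + 2*I/14157)/6530600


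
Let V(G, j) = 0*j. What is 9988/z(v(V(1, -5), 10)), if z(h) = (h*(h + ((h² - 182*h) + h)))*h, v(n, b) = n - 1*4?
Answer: 2497/2944 ≈ 0.84817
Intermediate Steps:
V(G, j) = 0
v(n, b) = -4 + n (v(n, b) = n - 4 = -4 + n)
z(h) = h²*(h² - 180*h) (z(h) = (h*(h + (h² - 181*h)))*h = (h*(h² - 180*h))*h = h²*(h² - 180*h))
9988/z(v(V(1, -5), 10)) = 9988/(((-4 + 0)³*(-180 + (-4 + 0)))) = 9988/(((-4)³*(-180 - 4))) = 9988/((-64*(-184))) = 9988/11776 = 9988*(1/11776) = 2497/2944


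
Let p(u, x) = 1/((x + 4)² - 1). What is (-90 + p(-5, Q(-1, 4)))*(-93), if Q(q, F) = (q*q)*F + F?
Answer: 1196817/143 ≈ 8369.3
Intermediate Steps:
Q(q, F) = F + F*q² (Q(q, F) = q²*F + F = F*q² + F = F + F*q²)
p(u, x) = 1/(-1 + (4 + x)²) (p(u, x) = 1/((4 + x)² - 1) = 1/(-1 + (4 + x)²))
(-90 + p(-5, Q(-1, 4)))*(-93) = (-90 + 1/(-1 + (4 + 4*(1 + (-1)²))²))*(-93) = (-90 + 1/(-1 + (4 + 4*(1 + 1))²))*(-93) = (-90 + 1/(-1 + (4 + 4*2)²))*(-93) = (-90 + 1/(-1 + (4 + 8)²))*(-93) = (-90 + 1/(-1 + 12²))*(-93) = (-90 + 1/(-1 + 144))*(-93) = (-90 + 1/143)*(-93) = -12869/143*(-93) = 1196817/143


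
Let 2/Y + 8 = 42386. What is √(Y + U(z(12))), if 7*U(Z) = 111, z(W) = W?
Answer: √7119461622/21189 ≈ 3.9821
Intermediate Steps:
Y = 1/21189 (Y = 2/(-8 + 42386) = 2/42378 = 2*(1/42378) = 1/21189 ≈ 4.7194e-5)
U(Z) = 111/7 (U(Z) = (⅐)*111 = 111/7)
√(Y + U(z(12))) = √(1/21189 + 111/7) = √(335998/21189) = √7119461622/21189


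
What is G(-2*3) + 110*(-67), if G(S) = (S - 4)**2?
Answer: -7270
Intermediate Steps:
G(S) = (-4 + S)**2
G(-2*3) + 110*(-67) = (-4 - 2*3)**2 + 110*(-67) = (-4 - 6)**2 - 7370 = (-10)**2 - 7370 = 100 - 7370 = -7270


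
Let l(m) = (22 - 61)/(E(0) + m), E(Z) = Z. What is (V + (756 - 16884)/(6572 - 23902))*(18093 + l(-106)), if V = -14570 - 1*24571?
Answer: -650452276201797/918490 ≈ -7.0818e+8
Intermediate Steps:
V = -39141 (V = -14570 - 24571 = -39141)
l(m) = -39/m (l(m) = (22 - 61)/(0 + m) = -39/m)
(V + (756 - 16884)/(6572 - 23902))*(18093 + l(-106)) = (-39141 + (756 - 16884)/(6572 - 23902))*(18093 - 39/(-106)) = (-39141 - 16128/(-17330))*(18093 - 39*(-1/106)) = (-39141 - 16128*(-1/17330))*(18093 + 39/106) = (-39141 + 8064/8665)*(1917897/106) = -339148701/8665*1917897/106 = -650452276201797/918490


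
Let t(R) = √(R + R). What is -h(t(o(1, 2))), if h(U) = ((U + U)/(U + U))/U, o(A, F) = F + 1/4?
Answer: -√2/3 ≈ -0.47140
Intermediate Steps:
o(A, F) = ¼ + F (o(A, F) = F + ¼ = ¼ + F)
t(R) = √2*√R (t(R) = √(2*R) = √2*√R)
h(U) = 1/U (h(U) = ((2*U)/((2*U)))/U = ((2*U)*(1/(2*U)))/U = 1/U)
-h(t(o(1, 2))) = -1/(√2*√(¼ + 2)) = -1/(√2*√(9/4)) = -1/(√2*(3/2)) = -1/(3*√2/2) = -√2/3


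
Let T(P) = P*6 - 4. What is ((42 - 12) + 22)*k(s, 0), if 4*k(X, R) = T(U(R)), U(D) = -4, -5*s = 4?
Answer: -364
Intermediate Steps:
s = -⅘ (s = -⅕*4 = -⅘ ≈ -0.80000)
T(P) = -4 + 6*P (T(P) = 6*P - 4 = -4 + 6*P)
k(X, R) = -7 (k(X, R) = (-4 + 6*(-4))/4 = (-4 - 24)/4 = (¼)*(-28) = -7)
((42 - 12) + 22)*k(s, 0) = ((42 - 12) + 22)*(-7) = (30 + 22)*(-7) = 52*(-7) = -364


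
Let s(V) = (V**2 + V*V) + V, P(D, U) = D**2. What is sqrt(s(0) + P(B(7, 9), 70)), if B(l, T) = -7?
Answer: 7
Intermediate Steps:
s(V) = V + 2*V**2 (s(V) = (V**2 + V**2) + V = 2*V**2 + V = V + 2*V**2)
sqrt(s(0) + P(B(7, 9), 70)) = sqrt(0*(1 + 2*0) + (-7)**2) = sqrt(0*(1 + 0) + 49) = sqrt(0*1 + 49) = sqrt(0 + 49) = sqrt(49) = 7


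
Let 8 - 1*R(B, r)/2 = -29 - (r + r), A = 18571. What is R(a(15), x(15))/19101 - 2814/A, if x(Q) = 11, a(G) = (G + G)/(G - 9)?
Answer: -7365548/50674953 ≈ -0.14535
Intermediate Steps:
a(G) = 2*G/(-9 + G) (a(G) = (2*G)/(-9 + G) = 2*G/(-9 + G))
R(B, r) = 74 + 4*r (R(B, r) = 16 - 2*(-29 - (r + r)) = 16 - 2*(-29 - 2*r) = 16 + (58 + 4*r) = 74 + 4*r)
R(a(15), x(15))/19101 - 2814/A = (74 + 4*11)/19101 - 2814/18571 = (74 + 44)*(1/19101) - 2814*1/18571 = 118*(1/19101) - 402/2653 = 118/19101 - 402/2653 = -7365548/50674953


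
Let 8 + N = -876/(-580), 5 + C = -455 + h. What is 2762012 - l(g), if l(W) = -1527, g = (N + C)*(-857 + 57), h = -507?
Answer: 2763539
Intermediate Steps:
C = -967 (C = -5 + (-455 - 507) = -5 - 962 = -967)
N = -941/145 (N = -8 - 876/(-580) = -8 - 876*(-1/580) = -8 + 219/145 = -941/145 ≈ -6.4897)
g = 22584960/29 (g = (-941/145 - 967)*(-857 + 57) = -141156/145*(-800) = 22584960/29 ≈ 7.7879e+5)
2762012 - l(g) = 2762012 - 1*(-1527) = 2762012 + 1527 = 2763539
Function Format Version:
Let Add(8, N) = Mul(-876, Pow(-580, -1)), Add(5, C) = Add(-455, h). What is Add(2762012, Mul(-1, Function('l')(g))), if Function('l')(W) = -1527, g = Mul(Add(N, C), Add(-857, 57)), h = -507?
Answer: 2763539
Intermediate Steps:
C = -967 (C = Add(-5, Add(-455, -507)) = Add(-5, -962) = -967)
N = Rational(-941, 145) (N = Add(-8, Mul(-876, Pow(-580, -1))) = Add(-8, Mul(-876, Rational(-1, 580))) = Add(-8, Rational(219, 145)) = Rational(-941, 145) ≈ -6.4897)
g = Rational(22584960, 29) (g = Mul(Add(Rational(-941, 145), -967), Add(-857, 57)) = Mul(Rational(-141156, 145), -800) = Rational(22584960, 29) ≈ 7.7879e+5)
Add(2762012, Mul(-1, Function('l')(g))) = Add(2762012, Mul(-1, -1527)) = Add(2762012, 1527) = 2763539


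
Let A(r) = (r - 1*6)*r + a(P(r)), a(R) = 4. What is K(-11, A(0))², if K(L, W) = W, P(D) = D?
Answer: 16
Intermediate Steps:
A(r) = 4 + r*(-6 + r) (A(r) = (r - 1*6)*r + 4 = (r - 6)*r + 4 = (-6 + r)*r + 4 = r*(-6 + r) + 4 = 4 + r*(-6 + r))
K(-11, A(0))² = (4 + 0² - 6*0)² = (4 + 0 + 0)² = 4² = 16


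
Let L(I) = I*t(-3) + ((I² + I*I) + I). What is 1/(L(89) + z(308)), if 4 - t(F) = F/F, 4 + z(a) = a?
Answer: 1/16502 ≈ 6.0599e-5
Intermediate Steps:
z(a) = -4 + a
t(F) = 3 (t(F) = 4 - F/F = 4 - 1*1 = 4 - 1 = 3)
L(I) = 2*I² + 4*I (L(I) = I*3 + ((I² + I*I) + I) = 3*I + ((I² + I²) + I) = 3*I + (2*I² + I) = 3*I + (I + 2*I²) = 2*I² + 4*I)
1/(L(89) + z(308)) = 1/(2*89*(2 + 89) + (-4 + 308)) = 1/(2*89*91 + 304) = 1/(16198 + 304) = 1/16502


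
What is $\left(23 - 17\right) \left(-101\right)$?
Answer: $-606$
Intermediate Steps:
$\left(23 - 17\right) \left(-101\right) = 6 \left(-101\right) = -606$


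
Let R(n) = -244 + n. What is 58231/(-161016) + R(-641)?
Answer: -142557391/161016 ≈ -885.36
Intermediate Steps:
58231/(-161016) + R(-641) = 58231/(-161016) + (-244 - 641) = 58231*(-1/161016) - 885 = -58231/161016 - 885 = -142557391/161016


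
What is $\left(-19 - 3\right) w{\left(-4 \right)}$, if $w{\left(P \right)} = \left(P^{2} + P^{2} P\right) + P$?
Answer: $1144$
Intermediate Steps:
$w{\left(P \right)} = P + P^{2} + P^{3}$ ($w{\left(P \right)} = \left(P^{2} + P^{3}\right) + P = P + P^{2} + P^{3}$)
$\left(-19 - 3\right) w{\left(-4 \right)} = \left(-19 - 3\right) \left(- 4 \left(1 - 4 + \left(-4\right)^{2}\right)\right) = - 22 \left(- 4 \left(1 - 4 + 16\right)\right) = - 22 \left(\left(-4\right) 13\right) = \left(-22\right) \left(-52\right) = 1144$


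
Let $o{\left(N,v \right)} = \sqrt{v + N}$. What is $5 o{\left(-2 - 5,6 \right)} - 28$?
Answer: $-28 + 5 i \approx -28.0 + 5.0 i$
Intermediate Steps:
$o{\left(N,v \right)} = \sqrt{N + v}$
$5 o{\left(-2 - 5,6 \right)} - 28 = 5 \sqrt{\left(-2 - 5\right) + 6} - 28 = 5 \sqrt{-7 + 6} - 28 = 5 \sqrt{-1} - 28 = 5 i - 28 = -28 + 5 i$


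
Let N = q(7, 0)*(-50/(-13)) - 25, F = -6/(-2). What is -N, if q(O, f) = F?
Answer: 175/13 ≈ 13.462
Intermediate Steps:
F = 3 (F = -6*(-1/2) = 3)
q(O, f) = 3
N = -175/13 (N = 3*(-50/(-13)) - 25 = 3*(-50*(-1/13)) - 25 = 3*(50/13) - 25 = 150/13 - 25 = -175/13 ≈ -13.462)
-N = -1*(-175/13) = 175/13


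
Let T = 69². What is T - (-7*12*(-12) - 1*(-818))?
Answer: 2935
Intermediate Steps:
T = 4761
T - (-7*12*(-12) - 1*(-818)) = 4761 - (-7*12*(-12) - 1*(-818)) = 4761 - (-84*(-12) + 818) = 4761 - (1008 + 818) = 4761 - 1*1826 = 4761 - 1826 = 2935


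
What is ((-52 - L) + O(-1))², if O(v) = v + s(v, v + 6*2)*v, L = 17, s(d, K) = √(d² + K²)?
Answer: (70 + √122)² ≈ 6568.4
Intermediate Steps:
s(d, K) = √(K² + d²)
O(v) = v + v*√(v² + (12 + v)²) (O(v) = v + √((v + 6*2)² + v²)*v = v + √((v + 12)² + v²)*v = v + √((12 + v)² + v²)*v = v + √(v² + (12 + v)²)*v = v + v*√(v² + (12 + v)²))
((-52 - L) + O(-1))² = ((-52 - 1*17) - (1 + √((-1)² + (12 - 1)²)))² = ((-52 - 17) - (1 + √(1 + 11²)))² = (-69 - (1 + √(1 + 121)))² = (-69 - (1 + √122))² = (-69 + (-1 - √122))² = (-70 - √122)²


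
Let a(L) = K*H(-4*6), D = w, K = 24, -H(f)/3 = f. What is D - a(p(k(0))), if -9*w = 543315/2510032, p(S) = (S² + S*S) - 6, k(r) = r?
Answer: -13012186993/7530096 ≈ -1728.0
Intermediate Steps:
H(f) = -3*f
p(S) = -6 + 2*S² (p(S) = (S² + S²) - 6 = 2*S² - 6 = -6 + 2*S²)
w = -181105/7530096 (w = -181105/(3*2510032) = -⅑*543315/2510032 = -181105/7530096 ≈ -0.024051)
D = -181105/7530096 ≈ -0.024051
a(L) = 1728 (a(L) = 24*(-(-12)*6) = 24*(-3*(-24)) = 24*72 = 1728)
D - a(p(k(0))) = -181105/7530096 - 1*1728 = -181105/7530096 - 1728 = -13012186993/7530096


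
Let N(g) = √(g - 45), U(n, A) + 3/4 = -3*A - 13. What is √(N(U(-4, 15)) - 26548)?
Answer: √(-106192 + 2*I*√415)/2 ≈ 0.031257 + 162.94*I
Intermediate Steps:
U(n, A) = -55/4 - 3*A (U(n, A) = -¾ + (-3*A - 13) = -¾ + (-13 - 3*A) = -55/4 - 3*A)
N(g) = √(-45 + g)
√(N(U(-4, 15)) - 26548) = √(√(-45 + (-55/4 - 3*15)) - 26548) = √(√(-45 + (-55/4 - 45)) - 26548) = √(√(-45 - 235/4) - 26548) = √(√(-415/4) - 26548) = √(I*√415/2 - 26548) = √(-26548 + I*√415/2)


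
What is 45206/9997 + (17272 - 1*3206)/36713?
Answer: 1800265680/367019861 ≈ 4.9051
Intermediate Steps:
45206/9997 + (17272 - 1*3206)/36713 = 45206*(1/9997) + (17272 - 3206)*(1/36713) = 45206/9997 + 14066*(1/36713) = 45206/9997 + 14066/36713 = 1800265680/367019861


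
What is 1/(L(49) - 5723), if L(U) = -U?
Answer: -1/5772 ≈ -0.00017325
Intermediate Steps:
1/(L(49) - 5723) = 1/(-1*49 - 5723) = 1/(-49 - 5723) = 1/(-5772) = -1/5772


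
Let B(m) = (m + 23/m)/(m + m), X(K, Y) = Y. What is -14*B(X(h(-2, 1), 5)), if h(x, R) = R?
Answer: -336/25 ≈ -13.440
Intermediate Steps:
B(m) = (m + 23/m)/(2*m) (B(m) = (m + 23/m)/((2*m)) = (m + 23/m)*(1/(2*m)) = (m + 23/m)/(2*m))
-14*B(X(h(-2, 1), 5)) = -7*(23 + 5²)/5² = -7*(23 + 25)/25 = -7*48/25 = -14*24/25 = -336/25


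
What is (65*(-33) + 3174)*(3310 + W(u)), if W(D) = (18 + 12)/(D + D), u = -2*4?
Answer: 27232485/8 ≈ 3.4041e+6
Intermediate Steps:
u = -8
W(D) = 15/D (W(D) = 30/((2*D)) = 30*(1/(2*D)) = 15/D)
(65*(-33) + 3174)*(3310 + W(u)) = (65*(-33) + 3174)*(3310 + 15/(-8)) = (-2145 + 3174)*(3310 + 15*(-⅛)) = 1029*(3310 - 15/8) = 1029*(26465/8) = 27232485/8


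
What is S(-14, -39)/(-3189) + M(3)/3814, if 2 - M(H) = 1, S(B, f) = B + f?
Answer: 205331/12162846 ≈ 0.016882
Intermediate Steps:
M(H) = 1 (M(H) = 2 - 1*1 = 2 - 1 = 1)
S(-14, -39)/(-3189) + M(3)/3814 = (-14 - 39)/(-3189) + 1/3814 = -53*(-1/3189) + 1*(1/3814) = 53/3189 + 1/3814 = 205331/12162846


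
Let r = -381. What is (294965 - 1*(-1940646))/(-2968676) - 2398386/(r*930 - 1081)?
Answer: 6325470215815/1055100105836 ≈ 5.9951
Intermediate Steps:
(294965 - 1*(-1940646))/(-2968676) - 2398386/(r*930 - 1081) = (294965 - 1*(-1940646))/(-2968676) - 2398386/(-381*930 - 1081) = (294965 + 1940646)*(-1/2968676) - 2398386/(-354330 - 1081) = 2235611*(-1/2968676) - 2398386/(-355411) = -2235611/2968676 - 2398386*(-1/355411) = -2235611/2968676 + 2398386/355411 = 6325470215815/1055100105836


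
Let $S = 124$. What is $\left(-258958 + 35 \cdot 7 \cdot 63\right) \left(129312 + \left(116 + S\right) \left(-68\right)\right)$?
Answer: $-27516150816$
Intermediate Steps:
$\left(-258958 + 35 \cdot 7 \cdot 63\right) \left(129312 + \left(116 + S\right) \left(-68\right)\right) = \left(-258958 + 35 \cdot 7 \cdot 63\right) \left(129312 + \left(116 + 124\right) \left(-68\right)\right) = \left(-258958 + 245 \cdot 63\right) \left(129312 + 240 \left(-68\right)\right) = \left(-258958 + 15435\right) \left(129312 - 16320\right) = \left(-243523\right) 112992 = -27516150816$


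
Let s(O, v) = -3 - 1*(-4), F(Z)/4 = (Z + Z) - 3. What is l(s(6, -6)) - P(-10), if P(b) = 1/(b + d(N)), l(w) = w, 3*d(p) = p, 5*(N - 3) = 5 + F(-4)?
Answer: 63/58 ≈ 1.0862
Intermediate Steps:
F(Z) = -12 + 8*Z (F(Z) = 4*((Z + Z) - 3) = 4*(2*Z - 3) = 4*(-3 + 2*Z) = -12 + 8*Z)
N = -24/5 (N = 3 + (5 + (-12 + 8*(-4)))/5 = 3 + (5 + (-12 - 32))/5 = 3 + (5 - 44)/5 = 3 + (⅕)*(-39) = 3 - 39/5 = -24/5 ≈ -4.8000)
d(p) = p/3
s(O, v) = 1 (s(O, v) = -3 + 4 = 1)
P(b) = 1/(-8/5 + b) (P(b) = 1/(b + (⅓)*(-24/5)) = 1/(b - 8/5) = 1/(-8/5 + b))
l(s(6, -6)) - P(-10) = 1 - 5/(-8 + 5*(-10)) = 1 - 5/(-8 - 50) = 1 - 5/(-58) = 1 - 5*(-1)/58 = 1 - 1*(-5/58) = 1 + 5/58 = 63/58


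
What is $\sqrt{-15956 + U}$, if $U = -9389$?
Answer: $i \sqrt{25345} \approx 159.2 i$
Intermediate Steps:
$\sqrt{-15956 + U} = \sqrt{-15956 - 9389} = \sqrt{-25345} = i \sqrt{25345}$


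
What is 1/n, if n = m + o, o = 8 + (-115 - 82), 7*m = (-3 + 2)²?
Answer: -7/1322 ≈ -0.0052950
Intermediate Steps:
m = ⅐ (m = (-3 + 2)²/7 = (⅐)*(-1)² = (⅐)*1 = ⅐ ≈ 0.14286)
o = -189 (o = 8 - 197 = -189)
n = -1322/7 (n = ⅐ - 189 = -1322/7 ≈ -188.86)
1/n = 1/(-1322/7) = -7/1322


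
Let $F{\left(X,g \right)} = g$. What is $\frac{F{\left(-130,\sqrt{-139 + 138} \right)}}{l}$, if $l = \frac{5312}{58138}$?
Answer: $\frac{29069 i}{2656} \approx 10.945 i$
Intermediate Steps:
$l = \frac{2656}{29069}$ ($l = 5312 \cdot \frac{1}{58138} = \frac{2656}{29069} \approx 0.091369$)
$\frac{F{\left(-130,\sqrt{-139 + 138} \right)}}{l} = \frac{\sqrt{-139 + 138}}{\frac{2656}{29069}} = \sqrt{-1} \cdot \frac{29069}{2656} = i \frac{29069}{2656} = \frac{29069 i}{2656}$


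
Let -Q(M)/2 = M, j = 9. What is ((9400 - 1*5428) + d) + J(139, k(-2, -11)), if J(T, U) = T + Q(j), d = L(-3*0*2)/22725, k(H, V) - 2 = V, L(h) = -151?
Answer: 93013274/22725 ≈ 4093.0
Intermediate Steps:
Q(M) = -2*M
k(H, V) = 2 + V
d = -151/22725 ≈ -0.0066447
J(T, U) = -18 + T (J(T, U) = T - 2*9 = T - 18 = -18 + T)
((9400 - 1*5428) + d) + J(139, k(-2, -11)) = ((9400 - 1*5428) - 151/22725) + (-18 + 139) = ((9400 - 5428) - 151/22725) + 121 = (3972 - 151/22725) + 121 = 90263549/22725 + 121 = 93013274/22725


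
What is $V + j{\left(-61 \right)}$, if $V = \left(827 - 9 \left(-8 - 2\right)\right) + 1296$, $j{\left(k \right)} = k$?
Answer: $2152$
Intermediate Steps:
$V = 2213$ ($V = \left(827 - -90\right) + 1296 = \left(827 + 90\right) + 1296 = 917 + 1296 = 2213$)
$V + j{\left(-61 \right)} = 2213 - 61 = 2152$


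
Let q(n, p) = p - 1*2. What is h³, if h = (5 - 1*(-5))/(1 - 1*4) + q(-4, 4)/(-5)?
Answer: -175616/3375 ≈ -52.034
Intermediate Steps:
q(n, p) = -2 + p (q(n, p) = p - 2 = -2 + p)
h = -56/15 (h = (5 - 1*(-5))/(1 - 1*4) + (-2 + 4)/(-5) = (5 + 5)/(1 - 4) + 2*(-⅕) = 10/(-3) - ⅖ = 10*(-⅓) - ⅖ = -10/3 - ⅖ = -56/15 ≈ -3.7333)
h³ = (-56/15)³ = -175616/3375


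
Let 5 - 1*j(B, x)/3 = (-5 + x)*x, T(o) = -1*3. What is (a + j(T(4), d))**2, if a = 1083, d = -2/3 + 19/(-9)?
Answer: 778186816/729 ≈ 1.0675e+6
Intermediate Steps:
T(o) = -3
d = -25/9 (d = -2*1/3 + 19*(-1/9) = -2/3 - 19/9 = -25/9 ≈ -2.7778)
j(B, x) = 15 - 3*x*(-5 + x) (j(B, x) = 15 - 3*(-5 + x)*x = 15 - 3*x*(-5 + x))
(a + j(T(4), d))**2 = (1083 + (15 - 3*(-25/9)**2 + 15*(-25/9)))**2 = (1083 + (15 - 3*625/81 - 125/3))**2 = (1083 + (15 - 625/27 - 125/3))**2 = (1083 - 1345/27)**2 = (27896/27)**2 = 778186816/729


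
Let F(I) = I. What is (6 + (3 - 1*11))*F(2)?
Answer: -4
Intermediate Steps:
(6 + (3 - 1*11))*F(2) = (6 + (3 - 1*11))*2 = (6 + (3 - 11))*2 = (6 - 8)*2 = -2*2 = -4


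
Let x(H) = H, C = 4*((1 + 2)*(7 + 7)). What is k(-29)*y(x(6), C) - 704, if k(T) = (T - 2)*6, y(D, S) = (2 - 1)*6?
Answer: -1820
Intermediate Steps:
C = 168 (C = 4*(3*14) = 4*42 = 168)
y(D, S) = 6 (y(D, S) = 1*6 = 6)
k(T) = -12 + 6*T (k(T) = (-2 + T)*6 = -12 + 6*T)
k(-29)*y(x(6), C) - 704 = (-12 + 6*(-29))*6 - 704 = (-12 - 174)*6 - 704 = -186*6 - 704 = -1116 - 704 = -1820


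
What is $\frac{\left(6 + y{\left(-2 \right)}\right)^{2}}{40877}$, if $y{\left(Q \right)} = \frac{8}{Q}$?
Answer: $\frac{4}{40877} \approx 9.7855 \cdot 10^{-5}$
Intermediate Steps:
$\frac{\left(6 + y{\left(-2 \right)}\right)^{2}}{40877} = \frac{\left(6 + \frac{8}{-2}\right)^{2}}{40877} = \left(6 + 8 \left(- \frac{1}{2}\right)\right)^{2} \cdot \frac{1}{40877} = \left(6 - 4\right)^{2} \cdot \frac{1}{40877} = 2^{2} \cdot \frac{1}{40877} = 4 \cdot \frac{1}{40877} = \frac{4}{40877}$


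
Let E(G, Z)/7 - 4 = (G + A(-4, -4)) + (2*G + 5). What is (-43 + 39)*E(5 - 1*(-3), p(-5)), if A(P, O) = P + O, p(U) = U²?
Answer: -700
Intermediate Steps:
A(P, O) = O + P
E(G, Z) = 7 + 21*G (E(G, Z) = 28 + 7*((G + (-4 - 4)) + (2*G + 5)) = 28 + 7*((G - 8) + (5 + 2*G)) = 28 + 7*((-8 + G) + (5 + 2*G)) = 28 + 7*(-3 + 3*G) = 28 + (-21 + 21*G) = 7 + 21*G)
(-43 + 39)*E(5 - 1*(-3), p(-5)) = (-43 + 39)*(7 + 21*(5 - 1*(-3))) = -4*(7 + 21*(5 + 3)) = -4*(7 + 21*8) = -4*(7 + 168) = -4*175 = -700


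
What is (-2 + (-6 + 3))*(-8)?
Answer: 40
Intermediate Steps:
(-2 + (-6 + 3))*(-8) = (-2 - 3)*(-8) = -5*(-8) = 40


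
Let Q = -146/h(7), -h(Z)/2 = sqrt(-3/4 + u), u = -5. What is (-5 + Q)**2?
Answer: -20741/23 + 1460*I*sqrt(23)/23 ≈ -901.78 + 304.43*I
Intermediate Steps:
h(Z) = -I*sqrt(23) (h(Z) = -2*sqrt(-3/4 - 5) = -I*sqrt(23))
Q = -146*I*sqrt(23)/23 ≈ -30.443*I
(-5 + Q)**2 = (-5 - 146*I*sqrt(23)/23)**2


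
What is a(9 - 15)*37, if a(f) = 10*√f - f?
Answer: 222 + 370*I*√6 ≈ 222.0 + 906.31*I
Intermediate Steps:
a(f) = -f + 10*√f
a(9 - 15)*37 = (-(9 - 15) + 10*√(9 - 15))*37 = (-1*(-6) + 10*√(-6))*37 = (6 + 10*(I*√6))*37 = (6 + 10*I*√6)*37 = 222 + 370*I*√6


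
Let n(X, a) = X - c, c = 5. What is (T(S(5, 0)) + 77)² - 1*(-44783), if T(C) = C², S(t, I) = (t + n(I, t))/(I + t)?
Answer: 50712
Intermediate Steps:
n(X, a) = -5 + X (n(X, a) = X - 1*5 = X - 5 = -5 + X)
S(t, I) = (-5 + I + t)/(I + t) (S(t, I) = (t + (-5 + I))/(I + t) = (-5 + I + t)/(I + t))
(T(S(5, 0)) + 77)² - 1*(-44783) = (((-5 + 0 + 5)/(0 + 5))² + 77)² - 1*(-44783) = ((0/5)² + 77)² + 44783 = (((⅕)*0)² + 77)² + 44783 = (0² + 77)² + 44783 = (0 + 77)² + 44783 = 77² + 44783 = 5929 + 44783 = 50712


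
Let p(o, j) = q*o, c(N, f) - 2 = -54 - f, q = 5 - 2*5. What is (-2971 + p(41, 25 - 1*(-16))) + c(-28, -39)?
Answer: -3189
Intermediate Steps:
q = -5 (q = 5 - 10 = -5)
c(N, f) = -52 - f (c(N, f) = 2 + (-54 - f) = -52 - f)
p(o, j) = -5*o
(-2971 + p(41, 25 - 1*(-16))) + c(-28, -39) = (-2971 - 5*41) + (-52 - 1*(-39)) = (-2971 - 205) + (-52 + 39) = -3176 - 13 = -3189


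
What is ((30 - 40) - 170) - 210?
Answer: -390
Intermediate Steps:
((30 - 40) - 170) - 210 = (-10 - 170) - 210 = -180 - 210 = -390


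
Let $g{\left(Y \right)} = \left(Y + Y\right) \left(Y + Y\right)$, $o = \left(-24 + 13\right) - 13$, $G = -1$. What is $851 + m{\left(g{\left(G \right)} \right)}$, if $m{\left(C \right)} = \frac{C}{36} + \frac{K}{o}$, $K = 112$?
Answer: $\frac{7618}{9} \approx 846.44$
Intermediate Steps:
$o = -24$ ($o = -11 - 13 = -24$)
$g{\left(Y \right)} = 4 Y^{2}$ ($g{\left(Y \right)} = 2 Y 2 Y = 4 Y^{2}$)
$m{\left(C \right)} = - \frac{14}{3} + \frac{C}{36}$ ($m{\left(C \right)} = \frac{C}{36} + \frac{112}{-24} = C \frac{1}{36} + 112 \left(- \frac{1}{24}\right) = \frac{C}{36} - \frac{14}{3} = - \frac{14}{3} + \frac{C}{36}$)
$851 + m{\left(g{\left(G \right)} \right)} = 851 - \left(\frac{14}{3} - \frac{4 \left(-1\right)^{2}}{36}\right) = 851 - \left(\frac{14}{3} - \frac{4 \cdot 1}{36}\right) = 851 + \left(- \frac{14}{3} + \frac{1}{36} \cdot 4\right) = 851 + \left(- \frac{14}{3} + \frac{1}{9}\right) = 851 - \frac{41}{9} = \frac{7618}{9}$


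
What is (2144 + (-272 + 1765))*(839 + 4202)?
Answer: 18334117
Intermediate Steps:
(2144 + (-272 + 1765))*(839 + 4202) = (2144 + 1493)*5041 = 3637*5041 = 18334117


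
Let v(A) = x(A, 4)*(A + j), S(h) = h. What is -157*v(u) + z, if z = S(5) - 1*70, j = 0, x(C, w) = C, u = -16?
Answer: -40257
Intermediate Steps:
v(A) = A² (v(A) = A*(A + 0) = A*A = A²)
z = -65 (z = 5 - 1*70 = 5 - 70 = -65)
-157*v(u) + z = -157*(-16)² - 65 = -157*256 - 65 = -40192 - 65 = -40257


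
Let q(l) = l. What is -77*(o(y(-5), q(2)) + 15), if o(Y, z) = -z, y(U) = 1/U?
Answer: -1001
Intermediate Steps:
y(U) = 1/U
-77*(o(y(-5), q(2)) + 15) = -77*(-1*2 + 15) = -77*(-2 + 15) = -77*13 = -1001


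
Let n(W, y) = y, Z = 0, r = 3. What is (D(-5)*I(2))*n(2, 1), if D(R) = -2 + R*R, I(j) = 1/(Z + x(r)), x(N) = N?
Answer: 23/3 ≈ 7.6667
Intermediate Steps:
I(j) = 1/3 (I(j) = 1/(0 + 3) = 1/3)
D(R) = -2 + R**2
(D(-5)*I(2))*n(2, 1) = ((-2 + (-5)**2)*(1/3))*1 = ((-2 + 25)*(1/3))*1 = (23*(1/3))*1 = (23/3)*1 = 23/3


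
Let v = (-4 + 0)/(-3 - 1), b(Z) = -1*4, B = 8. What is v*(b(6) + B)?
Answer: 4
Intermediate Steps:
b(Z) = -4
v = 1 (v = -4/(-4) = -4*(-¼) = 1)
v*(b(6) + B) = 1*(-4 + 8) = 1*4 = 4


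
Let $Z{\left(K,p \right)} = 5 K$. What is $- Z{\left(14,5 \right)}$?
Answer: $-70$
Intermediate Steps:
$- Z{\left(14,5 \right)} = - 5 \cdot 14 = \left(-1\right) 70 = -70$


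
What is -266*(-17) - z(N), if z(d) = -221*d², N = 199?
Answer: 8756343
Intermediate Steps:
-266*(-17) - z(N) = -266*(-17) - (-221)*199² = 4522 - (-221)*39601 = 4522 - 1*(-8751821) = 4522 + 8751821 = 8756343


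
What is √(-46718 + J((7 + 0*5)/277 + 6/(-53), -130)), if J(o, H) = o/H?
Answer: I*√170169694031813970/1908530 ≈ 216.14*I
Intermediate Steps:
√(-46718 + J((7 + 0*5)/277 + 6/(-53), -130)) = √(-46718 + ((7 + 0*5)/277 + 6/(-53))/(-130)) = √(-46718 + ((7 + 0)*(1/277) + 6*(-1/53))*(-1/130)) = √(-46718 + (7*(1/277) - 6/53)*(-1/130)) = √(-46718 + (7/277 - 6/53)*(-1/130)) = √(-46718 - 1291/14681*(-1/130)) = √(-46718 + 1291/1908530) = √(-89162703249/1908530) = I*√170169694031813970/1908530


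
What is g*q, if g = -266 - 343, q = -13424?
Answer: 8175216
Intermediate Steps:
g = -609
g*q = -609*(-13424) = 8175216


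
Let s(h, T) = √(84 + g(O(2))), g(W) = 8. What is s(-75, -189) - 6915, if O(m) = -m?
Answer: -6915 + 2*√23 ≈ -6905.4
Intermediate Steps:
s(h, T) = 2*√23 (s(h, T) = √(84 + 8) = √92 = 2*√23)
s(-75, -189) - 6915 = 2*√23 - 6915 = -6915 + 2*√23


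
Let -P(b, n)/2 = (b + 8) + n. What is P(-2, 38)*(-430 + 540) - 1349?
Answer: -11029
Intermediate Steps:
P(b, n) = -16 - 2*b - 2*n (P(b, n) = -2*((b + 8) + n) = -2*((8 + b) + n) = -2*(8 + b + n) = -16 - 2*b - 2*n)
P(-2, 38)*(-430 + 540) - 1349 = (-16 - 2*(-2) - 2*38)*(-430 + 540) - 1349 = (-16 + 4 - 76)*110 - 1349 = -88*110 - 1349 = -9680 - 1349 = -11029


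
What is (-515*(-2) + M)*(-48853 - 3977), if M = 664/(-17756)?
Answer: -241538971320/4439 ≈ -5.4413e+7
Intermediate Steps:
M = -166/4439 (M = 664*(-1/17756) = -166/4439 ≈ -0.037396)
(-515*(-2) + M)*(-48853 - 3977) = (-515*(-2) - 166/4439)*(-48853 - 3977) = (-5*(-206) - 166/4439)*(-52830) = (1030 - 166/4439)*(-52830) = (4572004/4439)*(-52830) = -241538971320/4439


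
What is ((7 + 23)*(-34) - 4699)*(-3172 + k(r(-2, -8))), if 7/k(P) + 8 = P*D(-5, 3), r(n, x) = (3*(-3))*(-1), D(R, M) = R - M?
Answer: 1451293473/80 ≈ 1.8141e+7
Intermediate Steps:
r(n, x) = 9 (r(n, x) = -9*(-1) = 9)
k(P) = 7/(-8 - 8*P) (k(P) = 7/(-8 + P*(-5 - 1*3)) = 7/(-8 + P*(-5 - 3)) = 7/(-8 + P*(-8)) = 7/(-8 - 8*P))
((7 + 23)*(-34) - 4699)*(-3172 + k(r(-2, -8))) = ((7 + 23)*(-34) - 4699)*(-3172 - 7/(8 + 8*9)) = (30*(-34) - 4699)*(-3172 - 7/(8 + 72)) = (-1020 - 4699)*(-3172 - 7/80) = -5719*(-3172 - 7*1/80) = -5719*(-3172 - 7/80) = -5719*(-253767/80) = 1451293473/80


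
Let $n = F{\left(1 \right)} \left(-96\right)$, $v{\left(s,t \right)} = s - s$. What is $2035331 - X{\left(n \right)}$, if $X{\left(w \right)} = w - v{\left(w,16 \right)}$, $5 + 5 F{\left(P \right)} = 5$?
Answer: $2035331$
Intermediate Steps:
$F{\left(P \right)} = 0$ ($F{\left(P \right)} = -1 + \frac{1}{5} \cdot 5 = -1 + 1 = 0$)
$v{\left(s,t \right)} = 0$
$n = 0$ ($n = 0 \left(-96\right) = 0$)
$X{\left(w \right)} = w$ ($X{\left(w \right)} = w - 0 = w + 0 = w$)
$2035331 - X{\left(n \right)} = 2035331 - 0 = 2035331 + 0 = 2035331$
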